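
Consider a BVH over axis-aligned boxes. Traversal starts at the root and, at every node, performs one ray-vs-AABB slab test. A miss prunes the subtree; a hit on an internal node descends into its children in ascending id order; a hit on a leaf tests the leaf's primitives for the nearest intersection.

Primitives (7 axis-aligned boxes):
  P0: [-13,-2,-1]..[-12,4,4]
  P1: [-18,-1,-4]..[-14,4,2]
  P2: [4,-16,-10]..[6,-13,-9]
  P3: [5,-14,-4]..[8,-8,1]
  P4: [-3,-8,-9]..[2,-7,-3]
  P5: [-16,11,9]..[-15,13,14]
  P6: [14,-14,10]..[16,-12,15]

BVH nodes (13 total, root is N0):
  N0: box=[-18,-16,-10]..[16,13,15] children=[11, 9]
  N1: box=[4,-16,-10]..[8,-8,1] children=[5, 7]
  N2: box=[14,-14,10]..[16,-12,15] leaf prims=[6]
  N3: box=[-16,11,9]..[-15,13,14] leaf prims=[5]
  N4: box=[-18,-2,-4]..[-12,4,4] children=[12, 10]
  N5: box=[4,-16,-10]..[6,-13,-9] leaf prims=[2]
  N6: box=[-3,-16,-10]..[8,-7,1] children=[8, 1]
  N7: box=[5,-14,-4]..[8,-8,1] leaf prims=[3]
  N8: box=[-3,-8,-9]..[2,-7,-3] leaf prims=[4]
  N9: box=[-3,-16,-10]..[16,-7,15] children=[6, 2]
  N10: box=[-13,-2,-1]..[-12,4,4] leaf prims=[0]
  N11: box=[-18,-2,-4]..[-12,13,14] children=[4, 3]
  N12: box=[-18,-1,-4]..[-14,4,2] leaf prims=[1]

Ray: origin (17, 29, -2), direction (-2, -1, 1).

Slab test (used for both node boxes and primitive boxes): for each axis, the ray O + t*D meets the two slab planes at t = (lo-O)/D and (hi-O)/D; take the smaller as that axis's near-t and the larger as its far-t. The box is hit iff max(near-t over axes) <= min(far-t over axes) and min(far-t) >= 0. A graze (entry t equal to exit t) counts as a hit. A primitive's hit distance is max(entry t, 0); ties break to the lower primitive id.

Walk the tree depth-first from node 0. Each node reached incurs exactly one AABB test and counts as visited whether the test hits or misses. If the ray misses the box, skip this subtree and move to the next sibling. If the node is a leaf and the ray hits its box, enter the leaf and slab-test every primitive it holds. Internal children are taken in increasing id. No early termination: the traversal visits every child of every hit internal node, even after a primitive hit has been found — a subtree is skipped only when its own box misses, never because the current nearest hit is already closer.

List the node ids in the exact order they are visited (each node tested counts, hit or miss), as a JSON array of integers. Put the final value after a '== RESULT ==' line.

Traverse from the root:
N0 x:[1/2,35/2] y:[16,45] z:[-8,17] -> hit [16,17], descend [9, 11]
  N9 x:[1/2,10] y:[36,45] z:[-8,17] -> miss, prune
  N11 x:[29/2,35/2] y:[16,31] z:[-2,16] -> hit [16,16], descend [3, 4]
    N3 x:[16,33/2] y:[16,18] z:[11,16] -> hit [16,16] leaf, test {P5@t=16}
    N4 x:[29/2,35/2] y:[25,31] z:[-2,6] -> miss, prune

5 AABB tests over nodes [0, 9, 11, 3, 4]; 1 leaf entered; closest P5.

== RESULT ==
[0, 9, 11, 3, 4]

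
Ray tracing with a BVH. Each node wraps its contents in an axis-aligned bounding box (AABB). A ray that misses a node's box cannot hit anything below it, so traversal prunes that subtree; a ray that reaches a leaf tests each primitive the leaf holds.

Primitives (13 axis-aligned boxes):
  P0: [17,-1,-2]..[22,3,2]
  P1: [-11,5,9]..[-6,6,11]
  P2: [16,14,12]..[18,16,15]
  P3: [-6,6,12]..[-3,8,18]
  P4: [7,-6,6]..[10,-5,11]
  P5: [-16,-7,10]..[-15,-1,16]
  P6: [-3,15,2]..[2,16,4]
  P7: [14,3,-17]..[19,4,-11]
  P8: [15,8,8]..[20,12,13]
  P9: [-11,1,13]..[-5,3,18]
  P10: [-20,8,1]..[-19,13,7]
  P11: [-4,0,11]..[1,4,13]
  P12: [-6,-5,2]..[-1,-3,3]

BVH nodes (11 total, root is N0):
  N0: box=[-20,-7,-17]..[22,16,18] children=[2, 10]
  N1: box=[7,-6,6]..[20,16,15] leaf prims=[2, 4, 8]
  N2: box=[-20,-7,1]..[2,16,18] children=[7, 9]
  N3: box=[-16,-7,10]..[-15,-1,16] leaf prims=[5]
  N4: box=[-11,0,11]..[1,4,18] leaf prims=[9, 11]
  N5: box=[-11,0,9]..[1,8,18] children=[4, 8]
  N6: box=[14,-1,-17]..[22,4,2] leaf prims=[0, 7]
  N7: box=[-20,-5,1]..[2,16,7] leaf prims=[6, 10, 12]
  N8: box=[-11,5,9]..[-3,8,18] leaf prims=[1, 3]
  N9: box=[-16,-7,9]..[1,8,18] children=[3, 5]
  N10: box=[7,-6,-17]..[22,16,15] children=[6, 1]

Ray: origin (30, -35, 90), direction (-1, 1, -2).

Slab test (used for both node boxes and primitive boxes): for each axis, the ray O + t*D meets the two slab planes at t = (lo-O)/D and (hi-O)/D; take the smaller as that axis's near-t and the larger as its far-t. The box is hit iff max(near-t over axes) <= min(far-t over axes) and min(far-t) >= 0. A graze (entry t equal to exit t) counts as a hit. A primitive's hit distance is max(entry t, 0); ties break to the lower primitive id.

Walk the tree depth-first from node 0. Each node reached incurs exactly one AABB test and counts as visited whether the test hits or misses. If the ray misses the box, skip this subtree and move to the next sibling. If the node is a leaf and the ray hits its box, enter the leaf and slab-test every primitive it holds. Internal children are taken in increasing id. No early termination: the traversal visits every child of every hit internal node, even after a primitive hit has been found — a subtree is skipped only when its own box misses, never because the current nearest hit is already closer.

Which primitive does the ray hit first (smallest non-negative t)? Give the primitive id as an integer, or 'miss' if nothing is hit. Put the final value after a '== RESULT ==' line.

Traverse from the root:
N0 x:[8,50] y:[28,51] z:[36,107/2] -> hit [36,50], descend [2, 10]
  N2 x:[28,50] y:[28,51] z:[36,89/2] -> hit [36,89/2], descend [7, 9]
    N7 x:[28,50] y:[30,51] z:[83/2,89/2] -> hit [83/2,89/2] leaf, test {P6(miss), P10(miss), P12(miss)}
    N9 x:[29,46] y:[28,43] z:[36,81/2] -> hit [36,81/2], descend [3, 5]
      N3 x:[45,46] y:[28,34] z:[37,40] -> miss, prune
      N5 x:[29,41] y:[35,43] z:[36,81/2] -> hit [36,81/2], descend [4, 8]
        N4 x:[29,41] y:[35,39] z:[36,79/2] -> hit [36,39] leaf, test {P9@t=36, P11(miss)}
        N8 x:[33,41] y:[40,43] z:[36,81/2] -> hit [40,81/2] leaf, test {P1@t=40, P3(miss)}
  N10 x:[8,23] y:[29,51] z:[75/2,107/2] -> miss, prune

9 AABB tests over nodes [0, 2, 7, 9, 3, 5, 4, 8, 10]; 3 leaves entered; closest P9.

== RESULT ==
9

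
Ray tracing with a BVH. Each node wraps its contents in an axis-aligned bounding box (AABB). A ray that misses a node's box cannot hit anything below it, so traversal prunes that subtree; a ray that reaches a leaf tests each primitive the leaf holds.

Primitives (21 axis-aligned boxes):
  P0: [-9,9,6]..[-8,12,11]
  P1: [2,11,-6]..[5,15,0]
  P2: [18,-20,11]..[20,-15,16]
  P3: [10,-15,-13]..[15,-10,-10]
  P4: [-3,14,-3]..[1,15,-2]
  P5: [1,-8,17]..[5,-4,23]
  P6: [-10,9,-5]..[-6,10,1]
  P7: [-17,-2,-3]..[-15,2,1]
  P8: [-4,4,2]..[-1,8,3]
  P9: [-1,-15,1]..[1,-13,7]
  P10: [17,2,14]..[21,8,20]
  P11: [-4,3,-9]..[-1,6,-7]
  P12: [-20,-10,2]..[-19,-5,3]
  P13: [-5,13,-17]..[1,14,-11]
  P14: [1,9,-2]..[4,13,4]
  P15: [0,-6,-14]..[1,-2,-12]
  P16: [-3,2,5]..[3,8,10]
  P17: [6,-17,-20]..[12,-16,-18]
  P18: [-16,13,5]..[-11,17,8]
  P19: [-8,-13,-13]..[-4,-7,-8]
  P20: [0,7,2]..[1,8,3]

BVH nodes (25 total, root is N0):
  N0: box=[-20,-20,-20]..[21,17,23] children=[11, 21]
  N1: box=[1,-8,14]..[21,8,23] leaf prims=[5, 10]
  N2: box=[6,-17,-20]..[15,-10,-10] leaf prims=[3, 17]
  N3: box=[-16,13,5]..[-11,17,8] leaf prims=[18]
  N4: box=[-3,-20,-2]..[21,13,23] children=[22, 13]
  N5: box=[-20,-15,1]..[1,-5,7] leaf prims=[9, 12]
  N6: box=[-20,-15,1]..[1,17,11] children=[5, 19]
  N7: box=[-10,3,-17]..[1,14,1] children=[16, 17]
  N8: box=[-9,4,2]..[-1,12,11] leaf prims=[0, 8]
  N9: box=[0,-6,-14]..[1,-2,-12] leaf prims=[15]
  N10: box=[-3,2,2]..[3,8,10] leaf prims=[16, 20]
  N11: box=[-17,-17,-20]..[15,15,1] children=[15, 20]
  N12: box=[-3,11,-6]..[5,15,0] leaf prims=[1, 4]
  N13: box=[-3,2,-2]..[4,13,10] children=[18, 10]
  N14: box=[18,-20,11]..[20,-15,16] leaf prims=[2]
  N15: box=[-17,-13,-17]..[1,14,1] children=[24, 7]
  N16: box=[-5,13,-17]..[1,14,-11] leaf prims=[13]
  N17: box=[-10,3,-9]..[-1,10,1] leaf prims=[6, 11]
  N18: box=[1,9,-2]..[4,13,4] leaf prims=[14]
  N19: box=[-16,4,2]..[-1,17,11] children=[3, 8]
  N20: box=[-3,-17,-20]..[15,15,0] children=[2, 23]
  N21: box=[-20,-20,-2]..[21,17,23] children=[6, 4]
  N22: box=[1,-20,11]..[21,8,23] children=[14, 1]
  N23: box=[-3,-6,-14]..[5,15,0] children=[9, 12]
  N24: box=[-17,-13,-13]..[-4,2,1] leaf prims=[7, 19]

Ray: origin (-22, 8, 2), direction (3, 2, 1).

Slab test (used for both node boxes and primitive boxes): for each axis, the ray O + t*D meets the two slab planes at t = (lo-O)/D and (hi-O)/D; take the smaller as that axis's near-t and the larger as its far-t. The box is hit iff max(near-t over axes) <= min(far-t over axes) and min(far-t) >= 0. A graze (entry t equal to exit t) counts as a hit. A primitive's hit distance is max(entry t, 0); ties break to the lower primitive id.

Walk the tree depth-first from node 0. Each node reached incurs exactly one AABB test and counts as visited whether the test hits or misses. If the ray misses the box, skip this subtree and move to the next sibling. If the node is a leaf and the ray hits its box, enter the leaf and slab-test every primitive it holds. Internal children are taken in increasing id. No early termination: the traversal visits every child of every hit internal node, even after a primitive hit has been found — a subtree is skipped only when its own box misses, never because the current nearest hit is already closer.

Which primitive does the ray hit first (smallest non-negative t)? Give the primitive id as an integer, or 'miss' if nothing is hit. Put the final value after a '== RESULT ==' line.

Walk:
N0 x:[2/3,43/3] y:[-14,9/2] z:[-22,21] -> hit [2/3,9/2], descend [11, 21]
  N11 x:[5/3,37/3] y:[-25/2,7/2] z:[-22,-1] -> miss, prune
  N21 x:[2/3,43/3] y:[-14,9/2] z:[-4,21] -> hit [2/3,9/2], descend [4, 6]
    N4 x:[19/3,43/3] y:[-14,5/2] z:[-4,21] -> miss, prune
    N6 x:[2/3,23/3] y:[-23/2,9/2] z:[-1,9] -> hit [2/3,9/2], descend [5, 19]
      N5 x:[2/3,23/3] y:[-23/2,-13/2] z:[-1,5] -> miss, prune
      N19 x:[2,7] y:[-2,9/2] z:[0,9] -> hit [2,9/2], descend [3, 8]
        N3 x:[2,11/3] y:[5/2,9/2] z:[3,6] -> hit [3,11/3] leaf, test {P18@t=3}
        N8 x:[13/3,7] y:[-2,2] z:[0,9] -> miss, prune

9 AABB tests over nodes [0, 11, 21, 4, 6, 5, 19, 3, 8]; 1 leaf entered; closest P18.

== RESULT ==
18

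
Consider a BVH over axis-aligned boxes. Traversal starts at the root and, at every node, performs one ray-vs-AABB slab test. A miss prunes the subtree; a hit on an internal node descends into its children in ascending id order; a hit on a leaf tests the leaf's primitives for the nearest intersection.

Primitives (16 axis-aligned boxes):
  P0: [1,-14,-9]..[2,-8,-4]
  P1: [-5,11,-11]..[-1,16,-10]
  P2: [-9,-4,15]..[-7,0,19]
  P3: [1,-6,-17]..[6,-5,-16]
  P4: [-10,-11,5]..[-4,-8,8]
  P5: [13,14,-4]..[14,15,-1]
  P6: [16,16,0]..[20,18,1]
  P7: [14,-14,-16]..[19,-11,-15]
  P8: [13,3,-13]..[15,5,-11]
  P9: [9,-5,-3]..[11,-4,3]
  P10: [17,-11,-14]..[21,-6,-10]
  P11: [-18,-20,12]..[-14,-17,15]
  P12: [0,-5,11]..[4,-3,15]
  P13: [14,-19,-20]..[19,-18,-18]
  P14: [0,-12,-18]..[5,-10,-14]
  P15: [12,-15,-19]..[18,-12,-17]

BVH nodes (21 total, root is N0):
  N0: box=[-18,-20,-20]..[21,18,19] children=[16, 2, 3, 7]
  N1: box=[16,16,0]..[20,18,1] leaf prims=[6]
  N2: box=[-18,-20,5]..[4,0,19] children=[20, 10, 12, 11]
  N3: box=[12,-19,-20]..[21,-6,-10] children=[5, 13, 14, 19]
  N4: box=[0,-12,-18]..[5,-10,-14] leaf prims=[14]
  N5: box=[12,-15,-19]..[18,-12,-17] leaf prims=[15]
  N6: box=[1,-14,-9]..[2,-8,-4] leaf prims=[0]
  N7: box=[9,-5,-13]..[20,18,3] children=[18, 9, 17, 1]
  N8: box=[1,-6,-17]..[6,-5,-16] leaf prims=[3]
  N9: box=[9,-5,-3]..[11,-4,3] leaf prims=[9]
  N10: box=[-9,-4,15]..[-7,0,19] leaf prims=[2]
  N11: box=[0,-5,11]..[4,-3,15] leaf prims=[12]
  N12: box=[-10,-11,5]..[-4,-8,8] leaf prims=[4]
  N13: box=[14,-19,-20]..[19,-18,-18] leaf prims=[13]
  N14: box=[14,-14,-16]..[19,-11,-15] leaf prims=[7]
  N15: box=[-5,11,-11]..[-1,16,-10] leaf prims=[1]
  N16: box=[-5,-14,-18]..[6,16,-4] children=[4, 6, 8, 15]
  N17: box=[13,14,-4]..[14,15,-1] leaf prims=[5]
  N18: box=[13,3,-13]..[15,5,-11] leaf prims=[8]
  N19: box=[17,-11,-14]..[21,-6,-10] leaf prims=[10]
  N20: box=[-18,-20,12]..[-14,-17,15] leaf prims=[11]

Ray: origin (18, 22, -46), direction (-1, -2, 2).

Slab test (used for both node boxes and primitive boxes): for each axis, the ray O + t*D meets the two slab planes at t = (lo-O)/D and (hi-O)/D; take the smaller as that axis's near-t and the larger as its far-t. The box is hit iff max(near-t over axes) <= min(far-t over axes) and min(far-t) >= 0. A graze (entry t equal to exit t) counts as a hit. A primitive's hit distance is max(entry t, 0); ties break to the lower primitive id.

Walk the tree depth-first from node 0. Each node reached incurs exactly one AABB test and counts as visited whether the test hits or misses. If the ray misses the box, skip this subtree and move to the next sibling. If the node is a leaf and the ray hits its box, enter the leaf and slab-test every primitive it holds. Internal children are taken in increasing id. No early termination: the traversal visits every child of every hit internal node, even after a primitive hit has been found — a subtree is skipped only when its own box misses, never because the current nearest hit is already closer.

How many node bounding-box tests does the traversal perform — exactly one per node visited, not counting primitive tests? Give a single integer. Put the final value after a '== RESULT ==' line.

Walk:
N0 x:[-3,36] y:[2,21] z:[13,65/2] -> hit [13,21], descend [2, 3, 7, 16]
  N2 x:[14,36] y:[11,21] z:[51/2,65/2] -> miss, prune
  N3 x:[-3,6] y:[14,41/2] z:[13,18] -> miss, prune
  N7 x:[-2,9] y:[2,27/2] z:[33/2,49/2] -> miss, prune
  N16 x:[12,23] y:[3,18] z:[14,21] -> hit [14,18], descend [4, 6, 8, 15]
    N4 x:[13,18] y:[16,17] z:[14,16] -> hit [16,16] leaf, test {P14@t=16}
    N6 x:[16,17] y:[15,18] z:[37/2,21] -> miss, prune
    N8 x:[12,17] y:[27/2,14] z:[29/2,15] -> miss, prune
    N15 x:[19,23] y:[3,11/2] z:[35/2,18] -> miss, prune

Summary -> nodes [0, 2, 3, 7, 16, 4, 6, 8, 15]; box-tests=9; leaf-entries=1; first=P14

== RESULT ==
9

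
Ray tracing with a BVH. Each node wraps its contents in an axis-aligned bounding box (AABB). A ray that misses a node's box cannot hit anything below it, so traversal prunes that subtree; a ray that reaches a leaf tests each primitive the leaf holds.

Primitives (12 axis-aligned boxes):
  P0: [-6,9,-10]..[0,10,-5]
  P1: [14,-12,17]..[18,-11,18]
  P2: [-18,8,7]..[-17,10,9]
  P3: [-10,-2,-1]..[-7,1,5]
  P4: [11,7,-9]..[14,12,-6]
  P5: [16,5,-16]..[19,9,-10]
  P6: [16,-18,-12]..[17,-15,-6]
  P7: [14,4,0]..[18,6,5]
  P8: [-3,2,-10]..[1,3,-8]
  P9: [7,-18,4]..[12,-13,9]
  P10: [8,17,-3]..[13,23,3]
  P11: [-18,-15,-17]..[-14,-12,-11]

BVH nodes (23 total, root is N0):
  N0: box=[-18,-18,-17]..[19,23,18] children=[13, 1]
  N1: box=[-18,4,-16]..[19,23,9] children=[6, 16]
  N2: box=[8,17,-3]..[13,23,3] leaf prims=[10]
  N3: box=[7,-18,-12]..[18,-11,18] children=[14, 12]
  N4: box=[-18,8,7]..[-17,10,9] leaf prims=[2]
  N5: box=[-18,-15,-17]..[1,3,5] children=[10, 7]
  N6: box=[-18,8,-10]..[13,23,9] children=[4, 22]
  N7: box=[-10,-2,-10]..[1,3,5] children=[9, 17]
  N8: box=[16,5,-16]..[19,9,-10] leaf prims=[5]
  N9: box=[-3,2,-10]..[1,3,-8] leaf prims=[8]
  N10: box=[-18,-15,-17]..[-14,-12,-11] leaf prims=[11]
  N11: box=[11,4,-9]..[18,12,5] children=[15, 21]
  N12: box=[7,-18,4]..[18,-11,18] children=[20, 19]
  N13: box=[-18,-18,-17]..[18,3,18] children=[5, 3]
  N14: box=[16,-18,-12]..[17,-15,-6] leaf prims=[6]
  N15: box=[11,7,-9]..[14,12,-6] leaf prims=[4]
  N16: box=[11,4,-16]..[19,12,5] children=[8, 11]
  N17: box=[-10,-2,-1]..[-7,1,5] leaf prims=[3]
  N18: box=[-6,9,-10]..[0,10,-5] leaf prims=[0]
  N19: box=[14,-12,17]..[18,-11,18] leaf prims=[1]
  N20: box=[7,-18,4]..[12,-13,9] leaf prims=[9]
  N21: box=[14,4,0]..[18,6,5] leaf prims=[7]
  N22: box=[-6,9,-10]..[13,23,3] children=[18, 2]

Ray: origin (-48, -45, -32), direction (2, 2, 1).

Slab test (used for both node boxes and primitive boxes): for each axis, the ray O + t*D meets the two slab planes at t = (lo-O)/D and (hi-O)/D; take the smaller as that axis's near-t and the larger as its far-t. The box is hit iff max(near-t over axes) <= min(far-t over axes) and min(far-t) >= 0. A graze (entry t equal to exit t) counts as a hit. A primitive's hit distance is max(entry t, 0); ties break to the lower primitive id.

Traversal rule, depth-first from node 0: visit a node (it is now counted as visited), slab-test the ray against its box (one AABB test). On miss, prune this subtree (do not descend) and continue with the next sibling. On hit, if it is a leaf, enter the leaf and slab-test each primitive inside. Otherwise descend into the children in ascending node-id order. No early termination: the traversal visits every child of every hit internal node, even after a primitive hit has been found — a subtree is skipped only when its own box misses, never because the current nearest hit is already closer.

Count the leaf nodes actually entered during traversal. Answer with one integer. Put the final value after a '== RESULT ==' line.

Trace the traversal:
N0 x:[15,67/2] y:[27/2,34] z:[15,50] -> hit [15,67/2], descend [1, 13]
  N1 x:[15,67/2] y:[49/2,34] z:[16,41] -> hit [49/2,67/2], descend [6, 16]
    N6 x:[15,61/2] y:[53/2,34] z:[22,41] -> hit [53/2,61/2], descend [4, 22]
      N4 x:[15,31/2] y:[53/2,55/2] z:[39,41] -> miss, prune
      N22 x:[21,61/2] y:[27,34] z:[22,35] -> hit [27,61/2], descend [2, 18]
        N2 x:[28,61/2] y:[31,34] z:[29,35] -> miss, prune
        N18 x:[21,24] y:[27,55/2] z:[22,27] -> miss, prune
    N16 x:[59/2,67/2] y:[49/2,57/2] z:[16,37] -> miss, prune
  N13 x:[15,33] y:[27/2,24] z:[15,50] -> hit [15,24], descend [3, 5]
    N3 x:[55/2,33] y:[27/2,17] z:[20,50] -> miss, prune
    N5 x:[15,49/2] y:[15,24] z:[15,37] -> hit [15,24], descend [7, 10]
      N7 x:[19,49/2] y:[43/2,24] z:[22,37] -> hit [22,24], descend [9, 17]
        N9 x:[45/2,49/2] y:[47/2,24] z:[22,24] -> hit [47/2,24] leaf, test {P8@t=47/2}
        N17 x:[19,41/2] y:[43/2,23] z:[31,37] -> miss, prune
      N10 x:[15,17] y:[15,33/2] z:[15,21] -> hit [15,33/2] leaf, test {P11@t=15}

order=[0, 1, 6, 4, 22, 2, 18, 16, 13, 3, 5, 7, 9, 17, 10]  |boxes|=15  |leaves|=2  hit=P11

== RESULT ==
2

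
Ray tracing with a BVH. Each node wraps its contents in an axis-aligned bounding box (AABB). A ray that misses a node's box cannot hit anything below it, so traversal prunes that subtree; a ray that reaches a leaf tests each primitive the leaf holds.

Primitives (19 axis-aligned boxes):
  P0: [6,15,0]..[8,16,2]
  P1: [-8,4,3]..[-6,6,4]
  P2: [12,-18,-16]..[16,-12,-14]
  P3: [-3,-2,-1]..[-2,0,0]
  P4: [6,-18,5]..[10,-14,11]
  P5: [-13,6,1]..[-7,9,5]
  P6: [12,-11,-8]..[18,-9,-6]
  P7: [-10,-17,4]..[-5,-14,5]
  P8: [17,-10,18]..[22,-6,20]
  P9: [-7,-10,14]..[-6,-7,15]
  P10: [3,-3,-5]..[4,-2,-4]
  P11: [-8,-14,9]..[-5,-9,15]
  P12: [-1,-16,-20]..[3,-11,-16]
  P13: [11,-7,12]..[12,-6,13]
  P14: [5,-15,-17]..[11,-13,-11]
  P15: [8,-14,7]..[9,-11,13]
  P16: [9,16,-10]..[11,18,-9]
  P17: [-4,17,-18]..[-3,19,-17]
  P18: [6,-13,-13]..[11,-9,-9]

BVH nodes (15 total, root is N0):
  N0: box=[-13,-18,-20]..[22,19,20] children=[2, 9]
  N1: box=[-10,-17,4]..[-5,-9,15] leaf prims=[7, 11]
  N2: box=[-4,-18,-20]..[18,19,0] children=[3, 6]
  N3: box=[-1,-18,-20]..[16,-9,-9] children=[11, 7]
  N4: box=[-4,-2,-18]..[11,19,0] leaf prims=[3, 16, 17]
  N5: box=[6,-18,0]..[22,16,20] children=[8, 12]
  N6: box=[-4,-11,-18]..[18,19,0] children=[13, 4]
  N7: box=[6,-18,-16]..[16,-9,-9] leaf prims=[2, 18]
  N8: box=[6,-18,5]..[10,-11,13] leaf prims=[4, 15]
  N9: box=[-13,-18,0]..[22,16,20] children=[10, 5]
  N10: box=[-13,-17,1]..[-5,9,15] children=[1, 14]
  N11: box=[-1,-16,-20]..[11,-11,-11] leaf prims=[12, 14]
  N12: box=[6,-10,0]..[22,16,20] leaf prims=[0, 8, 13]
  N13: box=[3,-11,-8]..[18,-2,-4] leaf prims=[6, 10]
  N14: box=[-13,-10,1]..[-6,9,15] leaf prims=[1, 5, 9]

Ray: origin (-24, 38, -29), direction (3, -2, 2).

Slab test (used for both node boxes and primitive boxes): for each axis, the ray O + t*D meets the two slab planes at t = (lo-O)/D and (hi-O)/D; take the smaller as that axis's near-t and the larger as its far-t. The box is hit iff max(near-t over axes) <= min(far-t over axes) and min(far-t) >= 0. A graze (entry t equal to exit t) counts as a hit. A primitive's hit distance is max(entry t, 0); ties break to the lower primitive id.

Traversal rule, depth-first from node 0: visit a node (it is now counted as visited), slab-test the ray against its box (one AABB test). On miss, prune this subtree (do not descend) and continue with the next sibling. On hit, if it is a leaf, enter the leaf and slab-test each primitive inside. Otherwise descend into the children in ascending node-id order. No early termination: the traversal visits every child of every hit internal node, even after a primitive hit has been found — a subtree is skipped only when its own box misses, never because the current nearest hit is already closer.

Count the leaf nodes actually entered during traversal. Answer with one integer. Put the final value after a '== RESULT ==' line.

Traverse from the root:
N0 x:[11/3,46/3] y:[19/2,28] z:[9/2,49/2] -> hit [19/2,46/3], descend [2, 9]
  N2 x:[20/3,14] y:[19/2,28] z:[9/2,29/2] -> hit [19/2,14], descend [3, 6]
    N3 x:[23/3,40/3] y:[47/2,28] z:[9/2,10] -> miss, prune
    N6 x:[20/3,14] y:[19/2,49/2] z:[11/2,29/2] -> hit [19/2,14], descend [4, 13]
      N4 x:[20/3,35/3] y:[19/2,20] z:[11/2,29/2] -> hit [19/2,35/3] leaf, test {P3(miss), P16(miss), P17(miss)}
      N13 x:[9,14] y:[20,49/2] z:[21/2,25/2] -> miss, prune
  N9 x:[11/3,46/3] y:[11,28] z:[29/2,49/2] -> hit [29/2,46/3], descend [5, 10]
    N5 x:[10,46/3] y:[11,28] z:[29/2,49/2] -> hit [29/2,46/3], descend [8, 12]
      N8 x:[10,34/3] y:[49/2,28] z:[17,21] -> miss, prune
      N12 x:[10,46/3] y:[11,24] z:[29/2,49/2] -> hit [29/2,46/3] leaf, test {P0(miss), P8(miss), P13(miss)}
    N10 x:[11/3,19/3] y:[29/2,55/2] z:[15,22] -> miss, prune

order=[0, 2, 3, 6, 4, 13, 9, 5, 8, 12, 10]  |boxes|=11  |leaves|=2  hit=miss

== RESULT ==
2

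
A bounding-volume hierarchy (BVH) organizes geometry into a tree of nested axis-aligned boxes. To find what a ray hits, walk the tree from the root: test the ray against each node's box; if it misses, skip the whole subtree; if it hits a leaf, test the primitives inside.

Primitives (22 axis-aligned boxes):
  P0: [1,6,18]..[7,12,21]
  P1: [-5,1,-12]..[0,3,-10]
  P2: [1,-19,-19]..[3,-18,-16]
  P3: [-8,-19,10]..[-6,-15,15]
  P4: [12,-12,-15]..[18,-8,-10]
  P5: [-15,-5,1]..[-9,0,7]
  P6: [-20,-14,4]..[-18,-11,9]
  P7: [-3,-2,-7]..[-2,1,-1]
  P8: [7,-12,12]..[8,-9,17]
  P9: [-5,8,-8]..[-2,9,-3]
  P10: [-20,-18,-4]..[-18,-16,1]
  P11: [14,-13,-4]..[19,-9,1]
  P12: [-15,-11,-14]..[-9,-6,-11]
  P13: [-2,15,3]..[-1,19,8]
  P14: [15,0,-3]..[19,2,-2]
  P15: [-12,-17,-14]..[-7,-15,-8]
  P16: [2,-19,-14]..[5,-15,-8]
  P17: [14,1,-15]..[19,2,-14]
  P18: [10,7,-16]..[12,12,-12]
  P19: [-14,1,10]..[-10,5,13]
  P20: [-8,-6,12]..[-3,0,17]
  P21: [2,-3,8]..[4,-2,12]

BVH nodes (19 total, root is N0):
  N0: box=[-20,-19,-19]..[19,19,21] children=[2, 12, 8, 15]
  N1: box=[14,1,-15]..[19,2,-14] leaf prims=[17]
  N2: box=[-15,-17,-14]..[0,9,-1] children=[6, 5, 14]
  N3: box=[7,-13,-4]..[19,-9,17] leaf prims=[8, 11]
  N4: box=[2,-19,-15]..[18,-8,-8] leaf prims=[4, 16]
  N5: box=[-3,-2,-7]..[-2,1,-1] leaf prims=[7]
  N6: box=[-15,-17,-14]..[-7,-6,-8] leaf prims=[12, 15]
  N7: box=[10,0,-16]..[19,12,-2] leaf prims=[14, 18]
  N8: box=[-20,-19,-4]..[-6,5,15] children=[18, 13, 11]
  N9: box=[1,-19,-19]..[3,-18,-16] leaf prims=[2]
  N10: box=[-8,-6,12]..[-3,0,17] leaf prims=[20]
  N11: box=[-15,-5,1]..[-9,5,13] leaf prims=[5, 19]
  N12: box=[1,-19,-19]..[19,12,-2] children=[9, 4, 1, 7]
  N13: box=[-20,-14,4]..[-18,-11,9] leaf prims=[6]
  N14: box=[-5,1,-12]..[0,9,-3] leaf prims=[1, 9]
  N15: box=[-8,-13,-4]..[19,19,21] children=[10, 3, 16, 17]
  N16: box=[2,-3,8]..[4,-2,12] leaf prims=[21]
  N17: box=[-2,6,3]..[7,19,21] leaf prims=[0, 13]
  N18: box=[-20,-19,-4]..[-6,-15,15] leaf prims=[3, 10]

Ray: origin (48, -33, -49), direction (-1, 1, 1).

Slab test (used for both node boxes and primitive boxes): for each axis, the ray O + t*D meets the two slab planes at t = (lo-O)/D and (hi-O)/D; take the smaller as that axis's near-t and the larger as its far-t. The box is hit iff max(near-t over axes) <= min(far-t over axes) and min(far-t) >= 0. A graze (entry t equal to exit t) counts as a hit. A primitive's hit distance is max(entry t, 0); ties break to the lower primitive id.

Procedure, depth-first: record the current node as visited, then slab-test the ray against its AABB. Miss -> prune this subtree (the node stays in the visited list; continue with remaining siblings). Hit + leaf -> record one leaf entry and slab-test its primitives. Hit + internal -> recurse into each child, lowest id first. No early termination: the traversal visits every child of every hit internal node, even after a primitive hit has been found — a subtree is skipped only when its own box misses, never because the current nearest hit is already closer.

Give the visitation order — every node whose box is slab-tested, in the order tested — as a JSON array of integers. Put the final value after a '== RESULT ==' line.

Traverse from the root:
N0 x:[29,68] y:[14,52] z:[30,70] -> hit [30,52], descend [2, 8, 12, 15]
  N2 x:[48,63] y:[16,42] z:[35,48] -> miss, prune
  N8 x:[54,68] y:[14,38] z:[45,64] -> miss, prune
  N12 x:[29,47] y:[14,45] z:[30,47] -> hit [30,45], descend [1, 4, 7, 9]
    N1 x:[29,34] y:[34,35] z:[34,35] -> hit [34,34] leaf, test {P17@t=34}
    N4 x:[30,46] y:[14,25] z:[34,41] -> miss, prune
    N7 x:[29,38] y:[33,45] z:[33,47] -> hit [33,38] leaf, test {P14(miss), P18(miss)}
    N9 x:[45,47] y:[14,15] z:[30,33] -> miss, prune
  N15 x:[29,56] y:[20,52] z:[45,70] -> hit [45,52], descend [3, 10, 16, 17]
    N3 x:[29,41] y:[20,24] z:[45,66] -> miss, prune
    N10 x:[51,56] y:[27,33] z:[61,66] -> miss, prune
    N16 x:[44,46] y:[30,31] z:[57,61] -> miss, prune
    N17 x:[41,50] y:[39,52] z:[52,70] -> miss, prune

order=[0, 2, 8, 12, 1, 4, 7, 9, 15, 3, 10, 16, 17]  |boxes|=13  |leaves|=2  hit=P17

== RESULT ==
[0, 2, 8, 12, 1, 4, 7, 9, 15, 3, 10, 16, 17]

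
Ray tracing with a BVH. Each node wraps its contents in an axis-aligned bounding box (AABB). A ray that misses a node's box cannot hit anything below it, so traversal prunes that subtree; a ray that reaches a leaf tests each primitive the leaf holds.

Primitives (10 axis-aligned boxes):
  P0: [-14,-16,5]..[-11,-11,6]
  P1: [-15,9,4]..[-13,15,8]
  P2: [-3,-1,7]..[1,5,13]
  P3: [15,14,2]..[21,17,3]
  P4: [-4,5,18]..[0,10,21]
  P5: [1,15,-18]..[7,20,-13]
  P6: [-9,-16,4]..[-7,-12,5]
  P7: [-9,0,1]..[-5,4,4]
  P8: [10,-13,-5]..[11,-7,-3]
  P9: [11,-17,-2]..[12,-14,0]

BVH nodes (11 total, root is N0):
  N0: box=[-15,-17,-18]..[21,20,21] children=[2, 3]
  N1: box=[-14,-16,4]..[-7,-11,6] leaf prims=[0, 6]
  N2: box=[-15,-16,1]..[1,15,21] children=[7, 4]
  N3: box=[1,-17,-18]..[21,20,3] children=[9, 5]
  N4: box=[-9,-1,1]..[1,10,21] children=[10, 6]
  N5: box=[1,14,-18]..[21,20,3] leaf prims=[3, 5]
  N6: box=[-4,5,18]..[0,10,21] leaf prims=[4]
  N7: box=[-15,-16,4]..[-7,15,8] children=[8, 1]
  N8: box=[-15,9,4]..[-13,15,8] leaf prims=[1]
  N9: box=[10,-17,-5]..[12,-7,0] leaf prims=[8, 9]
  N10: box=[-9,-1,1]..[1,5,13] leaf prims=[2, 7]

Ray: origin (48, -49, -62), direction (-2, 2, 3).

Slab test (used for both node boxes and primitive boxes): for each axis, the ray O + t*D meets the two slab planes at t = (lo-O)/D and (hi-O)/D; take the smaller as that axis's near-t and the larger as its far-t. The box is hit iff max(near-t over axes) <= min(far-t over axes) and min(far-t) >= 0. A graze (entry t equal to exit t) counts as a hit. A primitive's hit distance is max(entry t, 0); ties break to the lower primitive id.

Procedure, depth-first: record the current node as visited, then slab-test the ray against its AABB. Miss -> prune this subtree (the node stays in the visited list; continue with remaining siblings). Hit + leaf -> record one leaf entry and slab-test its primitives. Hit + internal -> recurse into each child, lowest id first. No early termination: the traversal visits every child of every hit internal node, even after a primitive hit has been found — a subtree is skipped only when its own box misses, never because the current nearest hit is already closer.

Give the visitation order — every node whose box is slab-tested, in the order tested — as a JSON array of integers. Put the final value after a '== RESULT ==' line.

Walk:
N0 x:[27/2,63/2] y:[16,69/2] z:[44/3,83/3] -> hit [16,83/3], descend [2, 3]
  N2 x:[47/2,63/2] y:[33/2,32] z:[21,83/3] -> hit [47/2,83/3], descend [4, 7]
    N4 x:[47/2,57/2] y:[24,59/2] z:[21,83/3] -> hit [24,83/3], descend [6, 10]
      N6 x:[24,26] y:[27,59/2] z:[80/3,83/3] -> miss, prune
      N10 x:[47/2,57/2] y:[24,27] z:[21,25] -> hit [24,25] leaf, test {P2@t=24, P7(miss)}
    N7 x:[55/2,63/2] y:[33/2,32] z:[22,70/3] -> miss, prune
  N3 x:[27/2,47/2] y:[16,69/2] z:[44/3,65/3] -> hit [16,65/3], descend [5, 9]
    N5 x:[27/2,47/2] y:[63/2,69/2] z:[44/3,65/3] -> miss, prune
    N9 x:[18,19] y:[16,21] z:[19,62/3] -> hit [19,19] leaf, test {P8@t=19, P9(miss)}

Summary -> nodes [0, 2, 4, 6, 10, 7, 3, 5, 9]; box-tests=9; leaf-entries=2; first=P8

== RESULT ==
[0, 2, 4, 6, 10, 7, 3, 5, 9]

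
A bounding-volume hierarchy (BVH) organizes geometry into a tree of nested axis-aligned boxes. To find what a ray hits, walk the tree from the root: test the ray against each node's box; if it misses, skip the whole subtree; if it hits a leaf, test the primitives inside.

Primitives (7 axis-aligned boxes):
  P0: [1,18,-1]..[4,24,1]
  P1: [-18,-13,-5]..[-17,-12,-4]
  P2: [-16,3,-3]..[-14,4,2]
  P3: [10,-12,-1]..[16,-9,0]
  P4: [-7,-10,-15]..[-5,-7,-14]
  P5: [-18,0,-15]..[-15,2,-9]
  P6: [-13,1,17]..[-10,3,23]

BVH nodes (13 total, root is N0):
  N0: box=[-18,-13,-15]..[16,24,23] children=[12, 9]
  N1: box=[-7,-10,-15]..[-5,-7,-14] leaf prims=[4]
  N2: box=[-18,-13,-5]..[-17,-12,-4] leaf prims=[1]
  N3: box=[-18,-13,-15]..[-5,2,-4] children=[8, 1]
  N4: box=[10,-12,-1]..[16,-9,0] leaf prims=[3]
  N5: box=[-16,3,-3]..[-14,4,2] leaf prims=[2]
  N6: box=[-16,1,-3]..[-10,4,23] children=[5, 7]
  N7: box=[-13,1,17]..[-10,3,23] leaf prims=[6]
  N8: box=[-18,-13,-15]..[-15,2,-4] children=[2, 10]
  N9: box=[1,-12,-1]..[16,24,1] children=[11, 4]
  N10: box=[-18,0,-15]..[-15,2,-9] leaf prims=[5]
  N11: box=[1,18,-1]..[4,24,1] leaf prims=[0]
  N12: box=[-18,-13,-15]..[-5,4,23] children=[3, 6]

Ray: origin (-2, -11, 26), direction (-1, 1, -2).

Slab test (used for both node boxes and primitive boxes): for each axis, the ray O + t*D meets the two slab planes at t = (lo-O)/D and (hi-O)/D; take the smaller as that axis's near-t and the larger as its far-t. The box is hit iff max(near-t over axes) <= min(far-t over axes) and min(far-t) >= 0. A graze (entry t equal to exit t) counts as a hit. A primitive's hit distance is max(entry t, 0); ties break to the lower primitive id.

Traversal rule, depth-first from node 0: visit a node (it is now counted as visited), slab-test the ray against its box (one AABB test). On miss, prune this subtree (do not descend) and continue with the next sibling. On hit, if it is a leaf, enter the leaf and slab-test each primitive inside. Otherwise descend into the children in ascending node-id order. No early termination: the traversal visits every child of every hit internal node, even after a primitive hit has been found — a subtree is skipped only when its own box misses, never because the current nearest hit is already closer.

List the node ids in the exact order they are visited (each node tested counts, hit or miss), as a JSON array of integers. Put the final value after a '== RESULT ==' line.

Traverse from the root:
N0 x:[-18,16] y:[-2,35] z:[3/2,41/2] -> hit [3/2,16], descend [9, 12]
  N9 x:[-18,-3] y:[-1,35] z:[25/2,27/2] -> miss, prune
  N12 x:[3,16] y:[-2,15] z:[3/2,41/2] -> hit [3,15], descend [3, 6]
    N3 x:[3,16] y:[-2,13] z:[15,41/2] -> miss, prune
    N6 x:[8,14] y:[12,15] z:[3/2,29/2] -> hit [12,14], descend [5, 7]
      N5 x:[12,14] y:[14,15] z:[12,29/2] -> hit [14,14] leaf, test {P2@t=14}
      N7 x:[8,11] y:[12,14] z:[3/2,9/2] -> miss, prune

Summary -> nodes [0, 9, 12, 3, 6, 5, 7]; box-tests=7; leaf-entries=1; first=P2

== RESULT ==
[0, 9, 12, 3, 6, 5, 7]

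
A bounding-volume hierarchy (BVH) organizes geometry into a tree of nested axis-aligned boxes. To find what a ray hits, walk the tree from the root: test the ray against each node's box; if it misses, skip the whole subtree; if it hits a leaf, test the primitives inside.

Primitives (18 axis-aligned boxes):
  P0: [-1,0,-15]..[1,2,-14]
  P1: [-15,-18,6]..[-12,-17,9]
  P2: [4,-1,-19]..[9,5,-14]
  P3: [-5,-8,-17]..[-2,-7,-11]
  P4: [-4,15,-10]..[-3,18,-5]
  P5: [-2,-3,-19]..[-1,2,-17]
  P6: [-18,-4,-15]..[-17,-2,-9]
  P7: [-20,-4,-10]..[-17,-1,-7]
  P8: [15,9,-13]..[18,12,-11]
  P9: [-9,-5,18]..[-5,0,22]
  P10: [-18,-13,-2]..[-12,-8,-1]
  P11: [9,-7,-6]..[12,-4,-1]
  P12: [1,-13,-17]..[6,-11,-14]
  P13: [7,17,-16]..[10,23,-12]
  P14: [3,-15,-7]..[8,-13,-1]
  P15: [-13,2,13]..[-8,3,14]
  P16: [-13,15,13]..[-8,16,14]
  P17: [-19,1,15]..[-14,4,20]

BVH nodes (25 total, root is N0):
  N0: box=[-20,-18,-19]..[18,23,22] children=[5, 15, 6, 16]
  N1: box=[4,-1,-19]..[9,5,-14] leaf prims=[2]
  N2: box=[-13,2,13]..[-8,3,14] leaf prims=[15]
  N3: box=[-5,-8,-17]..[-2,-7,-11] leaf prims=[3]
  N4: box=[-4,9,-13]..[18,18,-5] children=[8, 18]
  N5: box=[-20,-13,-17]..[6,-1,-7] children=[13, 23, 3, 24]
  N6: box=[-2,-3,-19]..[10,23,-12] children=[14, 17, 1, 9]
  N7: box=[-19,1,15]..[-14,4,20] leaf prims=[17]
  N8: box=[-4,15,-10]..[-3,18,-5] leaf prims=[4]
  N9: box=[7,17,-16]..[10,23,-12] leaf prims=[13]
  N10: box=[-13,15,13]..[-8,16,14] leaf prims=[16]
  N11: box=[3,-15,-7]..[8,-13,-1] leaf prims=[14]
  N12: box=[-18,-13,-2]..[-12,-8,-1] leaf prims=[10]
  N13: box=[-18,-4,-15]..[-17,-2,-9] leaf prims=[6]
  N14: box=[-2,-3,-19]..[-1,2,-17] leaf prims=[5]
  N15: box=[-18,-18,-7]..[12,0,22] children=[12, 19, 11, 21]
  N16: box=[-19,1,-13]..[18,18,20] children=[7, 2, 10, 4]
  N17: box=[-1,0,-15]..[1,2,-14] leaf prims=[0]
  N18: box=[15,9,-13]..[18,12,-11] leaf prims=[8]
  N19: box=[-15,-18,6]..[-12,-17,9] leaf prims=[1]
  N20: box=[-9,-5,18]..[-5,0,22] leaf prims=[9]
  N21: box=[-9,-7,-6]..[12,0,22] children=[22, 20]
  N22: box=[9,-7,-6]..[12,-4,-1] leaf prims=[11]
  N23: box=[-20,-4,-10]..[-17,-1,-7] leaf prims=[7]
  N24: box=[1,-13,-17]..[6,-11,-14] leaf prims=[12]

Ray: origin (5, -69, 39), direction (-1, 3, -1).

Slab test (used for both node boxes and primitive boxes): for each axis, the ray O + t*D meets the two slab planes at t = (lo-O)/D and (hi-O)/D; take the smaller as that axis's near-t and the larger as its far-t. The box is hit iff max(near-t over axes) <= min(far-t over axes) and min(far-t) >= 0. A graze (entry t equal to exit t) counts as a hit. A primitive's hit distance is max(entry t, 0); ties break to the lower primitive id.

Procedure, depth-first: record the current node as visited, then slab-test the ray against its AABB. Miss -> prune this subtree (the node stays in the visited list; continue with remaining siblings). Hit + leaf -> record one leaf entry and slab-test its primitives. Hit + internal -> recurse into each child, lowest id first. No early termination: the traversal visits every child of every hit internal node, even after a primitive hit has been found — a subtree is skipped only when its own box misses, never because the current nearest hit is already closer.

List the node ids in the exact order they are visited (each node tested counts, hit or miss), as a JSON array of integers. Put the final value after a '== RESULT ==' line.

Traverse from the root:
N0 x:[-13,25] y:[17,92/3] z:[17,58] -> hit [17,25], descend [5, 6, 15, 16]
  N5 x:[-1,25] y:[56/3,68/3] z:[46,56] -> miss, prune
  N6 x:[-5,7] y:[22,92/3] z:[51,58] -> miss, prune
  N15 x:[-7,23] y:[17,23] z:[17,46] -> hit [17,23], descend [11, 12, 19, 21]
    N11 x:[-3,2] y:[18,56/3] z:[40,46] -> miss, prune
    N12 x:[17,23] y:[56/3,61/3] z:[40,41] -> miss, prune
    N19 x:[17,20] y:[17,52/3] z:[30,33] -> miss, prune
    N21 x:[-7,14] y:[62/3,23] z:[17,45] -> miss, prune
  N16 x:[-13,24] y:[70/3,29] z:[19,52] -> hit [70/3,24], descend [2, 4, 7, 10]
    N2 x:[13,18] y:[71/3,24] z:[25,26] -> miss, prune
    N4 x:[-13,9] y:[26,29] z:[44,52] -> miss, prune
    N7 x:[19,24] y:[70/3,73/3] z:[19,24] -> hit [70/3,24] leaf, test {P17@t=70/3}
    N10 x:[13,18] y:[28,85/3] z:[25,26] -> miss, prune

13 AABB tests over nodes [0, 5, 6, 15, 11, 12, 19, 21, 16, 2, 4, 7, 10]; 1 leaf entered; closest P17.

== RESULT ==
[0, 5, 6, 15, 11, 12, 19, 21, 16, 2, 4, 7, 10]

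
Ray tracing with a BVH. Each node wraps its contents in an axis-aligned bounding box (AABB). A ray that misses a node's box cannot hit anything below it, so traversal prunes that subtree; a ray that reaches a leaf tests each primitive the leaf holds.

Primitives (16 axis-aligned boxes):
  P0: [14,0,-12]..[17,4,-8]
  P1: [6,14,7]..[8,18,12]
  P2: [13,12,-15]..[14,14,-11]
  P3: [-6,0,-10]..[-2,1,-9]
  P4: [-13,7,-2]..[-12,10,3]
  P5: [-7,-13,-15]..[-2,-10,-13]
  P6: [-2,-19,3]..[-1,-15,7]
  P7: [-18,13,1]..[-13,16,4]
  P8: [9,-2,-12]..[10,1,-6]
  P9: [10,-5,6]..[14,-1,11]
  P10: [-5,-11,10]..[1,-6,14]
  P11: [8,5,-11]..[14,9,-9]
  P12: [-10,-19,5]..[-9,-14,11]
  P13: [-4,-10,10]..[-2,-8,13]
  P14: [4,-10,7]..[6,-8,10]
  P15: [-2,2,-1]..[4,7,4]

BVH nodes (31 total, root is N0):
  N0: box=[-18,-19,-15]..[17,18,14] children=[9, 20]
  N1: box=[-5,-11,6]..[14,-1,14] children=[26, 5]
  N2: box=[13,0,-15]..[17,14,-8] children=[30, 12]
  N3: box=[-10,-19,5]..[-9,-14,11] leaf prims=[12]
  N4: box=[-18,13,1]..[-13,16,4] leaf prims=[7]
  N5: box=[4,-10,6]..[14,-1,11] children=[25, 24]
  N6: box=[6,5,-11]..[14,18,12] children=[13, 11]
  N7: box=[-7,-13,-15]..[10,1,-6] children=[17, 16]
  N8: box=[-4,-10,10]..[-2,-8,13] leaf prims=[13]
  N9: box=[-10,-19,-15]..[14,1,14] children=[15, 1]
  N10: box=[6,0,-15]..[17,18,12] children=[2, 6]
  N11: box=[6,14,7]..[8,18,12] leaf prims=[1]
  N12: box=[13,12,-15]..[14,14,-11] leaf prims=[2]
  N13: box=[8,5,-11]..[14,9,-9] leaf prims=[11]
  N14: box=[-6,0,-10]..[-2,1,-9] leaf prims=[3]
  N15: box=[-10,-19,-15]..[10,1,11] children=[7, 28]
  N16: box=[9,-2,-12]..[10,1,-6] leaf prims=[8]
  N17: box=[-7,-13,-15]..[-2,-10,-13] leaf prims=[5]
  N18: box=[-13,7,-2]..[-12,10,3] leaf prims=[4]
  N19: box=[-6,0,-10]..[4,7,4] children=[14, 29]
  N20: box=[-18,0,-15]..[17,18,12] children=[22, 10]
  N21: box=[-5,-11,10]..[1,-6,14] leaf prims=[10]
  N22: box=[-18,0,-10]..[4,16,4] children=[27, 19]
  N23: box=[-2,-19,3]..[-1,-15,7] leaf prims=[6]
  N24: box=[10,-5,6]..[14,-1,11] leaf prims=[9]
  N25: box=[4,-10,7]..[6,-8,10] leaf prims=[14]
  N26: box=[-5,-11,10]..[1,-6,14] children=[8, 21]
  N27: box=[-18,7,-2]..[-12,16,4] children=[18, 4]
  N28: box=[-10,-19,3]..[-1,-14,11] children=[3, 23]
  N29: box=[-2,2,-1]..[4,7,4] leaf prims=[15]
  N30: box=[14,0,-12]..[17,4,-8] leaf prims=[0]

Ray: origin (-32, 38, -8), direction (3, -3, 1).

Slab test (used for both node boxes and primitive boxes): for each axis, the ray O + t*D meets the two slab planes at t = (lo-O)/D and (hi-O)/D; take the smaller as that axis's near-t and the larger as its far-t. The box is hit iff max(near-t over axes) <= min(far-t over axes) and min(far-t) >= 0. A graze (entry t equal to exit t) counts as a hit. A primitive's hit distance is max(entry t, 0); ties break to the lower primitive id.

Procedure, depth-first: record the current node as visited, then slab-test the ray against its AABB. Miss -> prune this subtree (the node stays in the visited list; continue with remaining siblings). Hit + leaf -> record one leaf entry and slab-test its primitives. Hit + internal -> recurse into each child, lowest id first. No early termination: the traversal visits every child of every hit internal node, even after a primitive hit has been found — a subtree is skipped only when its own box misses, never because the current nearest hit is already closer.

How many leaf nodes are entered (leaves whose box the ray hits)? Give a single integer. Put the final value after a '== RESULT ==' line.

Trace the traversal:
N0 x:[14/3,49/3] y:[20/3,19] z:[-7,22] -> hit [20/3,49/3], descend [9, 20]
  N9 x:[22/3,46/3] y:[37/3,19] z:[-7,22] -> hit [37/3,46/3], descend [1, 15]
    N1 x:[9,46/3] y:[13,49/3] z:[14,22] -> hit [14,46/3], descend [5, 26]
      N5 x:[12,46/3] y:[13,16] z:[14,19] -> hit [14,46/3], descend [24, 25]
        N24 x:[14,46/3] y:[13,43/3] z:[14,19] -> hit [14,43/3] leaf, test {P9@t=14}
        N25 x:[12,38/3] y:[46/3,16] z:[15,18] -> miss, prune
      N26 x:[9,11] y:[44/3,49/3] z:[18,22] -> miss, prune
    N15 x:[22/3,14] y:[37/3,19] z:[-7,19] -> hit [37/3,14], descend [7, 28]
      N7 x:[25/3,14] y:[37/3,17] z:[-7,2] -> miss, prune
      N28 x:[22/3,31/3] y:[52/3,19] z:[11,19] -> miss, prune
  N20 x:[14/3,49/3] y:[20/3,38/3] z:[-7,20] -> hit [20/3,38/3], descend [10, 22]
    N10 x:[38/3,49/3] y:[20/3,38/3] z:[-7,20] -> hit [38/3,38/3], descend [2, 6]
      N2 x:[15,49/3] y:[8,38/3] z:[-7,0] -> miss, prune
      N6 x:[38/3,46/3] y:[20/3,11] z:[-3,20] -> miss, prune
    N22 x:[14/3,12] y:[22/3,38/3] z:[-2,12] -> hit [22/3,12], descend [19, 27]
      N19 x:[26/3,12] y:[31/3,38/3] z:[-2,12] -> hit [31/3,12], descend [14, 29]
        N14 x:[26/3,10] y:[37/3,38/3] z:[-2,-1] -> miss, prune
        N29 x:[10,12] y:[31/3,12] z:[7,12] -> hit [31/3,12] leaf, test {P15@t=31/3}
      N27 x:[14/3,20/3] y:[22/3,31/3] z:[6,12] -> miss, prune

19 AABB tests over nodes [0, 9, 1, 5, 24, 25, 26, 15, 7, 28, 20, 10, 2, 6, 22, 19, 14, 29, 27]; 2 leaves entered; closest P15.

== RESULT ==
2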